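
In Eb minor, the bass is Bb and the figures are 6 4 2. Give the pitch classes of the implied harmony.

Bb, Cb, Eb, Gb

A second above Bb in this key is Cb.
A fourth above Bb in this key is Eb.
A sixth above Bb in this key is Gb.
Together with the bass Bb, this spells Cb major seventh in third inversion.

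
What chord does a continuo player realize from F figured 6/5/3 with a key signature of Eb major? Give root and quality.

The figures 6/5/3 indicate a seventh chord in first inversion.
In first inversion the root lies a sixth above the bass: a sixth above F in Eb major is D.
The chord tones are F, Ab, C, D, giving D half-diminished seventh.

D half-diminished seventh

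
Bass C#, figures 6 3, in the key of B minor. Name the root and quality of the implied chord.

The figures 6 3 indicate a triad in first inversion.
In first inversion the root lies a sixth above the bass: a sixth above C# in B minor is A.
The chord tones are C#, E, A, giving A major.

A major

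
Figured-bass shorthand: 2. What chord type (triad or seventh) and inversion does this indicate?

2 is shorthand for 6/4/2.
Intervals of 6/4/2 above the bass form a seventh chord; the bass is the seventh, so this is third inversion.

seventh chord, third inversion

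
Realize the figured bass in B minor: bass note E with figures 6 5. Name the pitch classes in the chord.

E, G, B, C#

The written figures 6 5 are shorthand for 6/5/3: the 3 is implied.
A third above E in this key is G.
A fifth above E in this key is B.
A sixth above E in this key is C#.
Together with the bass E, this spells C# half-diminished seventh in first inversion.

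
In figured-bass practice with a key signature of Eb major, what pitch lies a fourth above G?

Counting 3 letter steps above G lands on C; in Eb major, that letter is C.

C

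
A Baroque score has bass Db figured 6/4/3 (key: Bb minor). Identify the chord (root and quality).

The figures 6/4/3 indicate a seventh chord in second inversion.
In second inversion the root lies a fourth above the bass: a fourth above Db in Bb minor is Gb.
The chord tones are Db, F, Gb, Bb, giving Gb major seventh.

Gb major seventh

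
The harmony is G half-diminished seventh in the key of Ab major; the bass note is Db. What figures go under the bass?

Db is the fifth of G half-diminished seventh, so the chord is in second inversion.
A seventh chord in second inversion is figured 6/4/3, conventionally abbreviated 4/3.

4/3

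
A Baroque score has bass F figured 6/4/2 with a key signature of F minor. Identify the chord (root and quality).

The figures 6/4/2 indicate a seventh chord in third inversion.
In third inversion the root lies a second above the bass: a second above F in F minor is G.
The chord tones are F, G, Bb, Db, giving G half-diminished seventh.

G half-diminished seventh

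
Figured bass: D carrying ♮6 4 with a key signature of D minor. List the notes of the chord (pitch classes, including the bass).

D, G, B

A fourth above D in this key is G.
A sixth above D in this key is Bb, made natural (B) by the ♮ figure.
Together with the bass D, this spells G major in second inversion.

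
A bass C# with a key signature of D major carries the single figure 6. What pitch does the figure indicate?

A

Counting 5 letter steps above C# lands on A; in D major, that letter is A.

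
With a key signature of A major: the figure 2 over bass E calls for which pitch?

F#

Counting 1 letter step above E lands on F; in A major, that letter is F#.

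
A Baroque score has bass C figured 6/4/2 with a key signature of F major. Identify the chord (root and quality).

The figures 6/4/2 indicate a seventh chord in third inversion.
In third inversion the root lies a second above the bass: a second above C in F major is D.
The chord tones are C, D, F, A, giving D minor seventh.

D minor seventh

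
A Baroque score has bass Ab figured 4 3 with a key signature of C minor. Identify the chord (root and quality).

D half-diminished seventh

The figures 4 3 indicate a seventh chord in second inversion.
In second inversion the root lies a fourth above the bass: a fourth above Ab in C minor is D.
The chord tones are Ab, C, D, F, giving D half-diminished seventh.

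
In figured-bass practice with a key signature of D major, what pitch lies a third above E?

Counting 2 letter steps above E lands on G; in D major, that letter is G.

G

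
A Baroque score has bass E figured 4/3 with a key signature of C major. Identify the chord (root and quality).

A minor seventh

The figures 4/3 indicate a seventh chord in second inversion.
In second inversion the root lies a fourth above the bass: a fourth above E in C major is A.
The chord tones are E, G, A, C, giving A minor seventh.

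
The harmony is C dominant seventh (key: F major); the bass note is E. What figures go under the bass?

E is the third of C dominant seventh, so the chord is in first inversion.
A seventh chord in first inversion is figured 6/5/3, conventionally abbreviated 6/5.

6/5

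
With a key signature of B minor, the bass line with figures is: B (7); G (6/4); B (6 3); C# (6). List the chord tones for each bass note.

B (7/5/3): B, D, F#, A.
G (6/4): G, C#, E.
B (6/3): B, D, G.
C# (6/3): C#, E, A.

B, D, F#, A | G, C#, E | B, D, G | C#, E, A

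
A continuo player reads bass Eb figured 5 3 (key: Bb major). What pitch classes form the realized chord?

Eb, G, Bb

A third above Eb in this key is G.
A fifth above Eb in this key is Bb.
Together with the bass Eb, this spells Eb major in root position.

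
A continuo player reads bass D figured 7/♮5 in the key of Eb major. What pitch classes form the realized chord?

The written figures 7/♮5 are shorthand for 7/5/3: the 3 is implied.
A third above D in this key is F.
A fifth above D in this key is Ab, made natural (A) by the ♮ figure.
A seventh above D in this key is C.
Together with the bass D, this spells D minor seventh in root position.

D, F, A, C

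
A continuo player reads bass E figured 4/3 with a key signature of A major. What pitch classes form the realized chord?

E, G#, A, C#

The written figures 4/3 are shorthand for 6/4/3: the 6 is implied.
A third above E in this key is G#.
A fourth above E in this key is A.
A sixth above E in this key is C#.
Together with the bass E, this spells A major seventh in second inversion.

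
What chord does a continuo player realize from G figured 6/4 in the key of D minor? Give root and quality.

The figures 6/4 indicate a triad in second inversion.
In second inversion the root lies a fourth above the bass: a fourth above G in D minor is C.
The chord tones are G, C, E, giving C major.

C major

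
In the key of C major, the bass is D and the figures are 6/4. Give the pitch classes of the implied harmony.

A fourth above D in this key is G.
A sixth above D in this key is B.
Together with the bass D, this spells G major in second inversion.

D, G, B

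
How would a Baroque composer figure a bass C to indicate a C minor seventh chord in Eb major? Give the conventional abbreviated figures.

C is the root of C minor seventh, so the chord is in root position.
A seventh chord in root position is figured 7/5/3, conventionally abbreviated 7.

7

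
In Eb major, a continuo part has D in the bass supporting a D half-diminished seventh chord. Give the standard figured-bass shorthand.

7

D is the root of D half-diminished seventh, so the chord is in root position.
A seventh chord in root position is figured 7/5/3, conventionally abbreviated 7.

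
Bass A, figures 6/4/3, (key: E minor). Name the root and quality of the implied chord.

D dominant seventh

The figures 6/4/3 indicate a seventh chord in second inversion.
In second inversion the root lies a fourth above the bass: a fourth above A in E minor is D.
The chord tones are A, C, D, F#, giving D dominant seventh.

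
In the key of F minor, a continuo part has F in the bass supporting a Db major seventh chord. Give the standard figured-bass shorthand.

6/5

F is the third of Db major seventh, so the chord is in first inversion.
A seventh chord in first inversion is figured 6/5/3, conventionally abbreviated 6/5.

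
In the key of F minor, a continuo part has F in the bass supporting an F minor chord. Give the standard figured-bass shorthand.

F is the root of F minor, so the chord is in root position.
A triad in root position is figured 5/3, conventionally abbreviated (no figures — root-position triad).

no figures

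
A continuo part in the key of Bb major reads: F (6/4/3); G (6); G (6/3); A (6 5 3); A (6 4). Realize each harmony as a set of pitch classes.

F, A, Bb, D | G, Bb, Eb | G, Bb, Eb | A, C, Eb, F | A, D, F

F (6/4/3): F, A, Bb, D.
G (6/3): G, Bb, Eb.
G (6/3): G, Bb, Eb.
A (6/5/3): A, C, Eb, F.
A (6/4): A, D, F.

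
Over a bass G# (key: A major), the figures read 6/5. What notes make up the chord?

G#, B, D, E

The written figures 6/5 are shorthand for 6/5/3: the 3 is implied.
A third above G# in this key is B.
A fifth above G# in this key is D.
A sixth above G# in this key is E.
Together with the bass G#, this spells E dominant seventh in first inversion.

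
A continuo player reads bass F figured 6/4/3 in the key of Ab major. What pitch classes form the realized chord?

F, Ab, Bb, Db

A third above F in this key is Ab.
A fourth above F in this key is Bb.
A sixth above F in this key is Db.
Together with the bass F, this spells Bb minor seventh in second inversion.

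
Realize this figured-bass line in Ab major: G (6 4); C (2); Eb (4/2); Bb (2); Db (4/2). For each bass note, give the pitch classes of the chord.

G, C, Eb | C, Db, F, Ab | Eb, F, Ab, C | Bb, C, Eb, G | Db, Eb, G, Bb

G (6/4): G, C, Eb.
C (6/4/2): C, Db, F, Ab.
Eb (6/4/2): Eb, F, Ab, C.
Bb (6/4/2): Bb, C, Eb, G.
Db (6/4/2): Db, Eb, G, Bb.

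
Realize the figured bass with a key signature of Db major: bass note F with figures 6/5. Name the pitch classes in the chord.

The written figures 6/5 are shorthand for 6/5/3: the 3 is implied.
A third above F in this key is Ab.
A fifth above F in this key is C.
A sixth above F in this key is Db.
Together with the bass F, this spells Db major seventh in first inversion.

F, Ab, C, Db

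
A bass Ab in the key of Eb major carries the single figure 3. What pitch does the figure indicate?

C

Counting 2 letter steps above Ab lands on C; in Eb major, that letter is C.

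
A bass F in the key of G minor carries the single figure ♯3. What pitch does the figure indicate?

A#

Counting 2 letter steps above F lands on A; in G minor, that letter is A.
The #3 figure raises it a semitone, giving A#.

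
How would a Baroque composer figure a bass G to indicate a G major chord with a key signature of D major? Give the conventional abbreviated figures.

G is the root of G major, so the chord is in root position.
A triad in root position is figured 5/3, conventionally abbreviated (no figures — root-position triad).

no figures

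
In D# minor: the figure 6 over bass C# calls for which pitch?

A#

Counting 5 letter steps above C# lands on A; in D# minor, that letter is A#.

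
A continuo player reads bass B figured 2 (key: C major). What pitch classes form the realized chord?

The written figures 2 are shorthand for 6/4/2: the 6/4 are implied.
A second above B in this key is C.
A fourth above B in this key is E.
A sixth above B in this key is G.
Together with the bass B, this spells C major seventh in third inversion.

B, C, E, G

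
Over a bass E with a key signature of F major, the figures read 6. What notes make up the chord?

E, G, C

The written figures 6 are shorthand for 6/3: the 3 is implied.
A third above E in this key is G.
A sixth above E in this key is C.
Together with the bass E, this spells C major in first inversion.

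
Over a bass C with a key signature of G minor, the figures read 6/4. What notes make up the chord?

A fourth above C in this key is F.
A sixth above C in this key is A.
Together with the bass C, this spells F major in second inversion.

C, F, A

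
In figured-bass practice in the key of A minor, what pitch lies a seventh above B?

A

Counting 6 letter steps above B lands on A; in A minor, that letter is A.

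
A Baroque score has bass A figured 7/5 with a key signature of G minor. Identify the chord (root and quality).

A half-diminished seventh

The figures 7/5 indicate a seventh chord in root position.
In root position the bass is the root, so the root is A.
The chord tones are A, C, Eb, G, giving A half-diminished seventh.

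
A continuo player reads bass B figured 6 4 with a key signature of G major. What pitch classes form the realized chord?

B, E, G

A fourth above B in this key is E.
A sixth above B in this key is G.
Together with the bass B, this spells E minor in second inversion.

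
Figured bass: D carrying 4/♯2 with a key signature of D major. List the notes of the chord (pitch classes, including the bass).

The written figures 4/♯2 are shorthand for 6/4/2: the 6 is implied.
A second above D in this key is E, raised to E# by the sharp.
A fourth above D in this key is G.
A sixth above D in this key is B.

D, E#, G, B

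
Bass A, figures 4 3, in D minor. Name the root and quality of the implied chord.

D minor seventh

The figures 4 3 indicate a seventh chord in second inversion.
In second inversion the root lies a fourth above the bass: a fourth above A in D minor is D.
The chord tones are A, C, D, F, giving D minor seventh.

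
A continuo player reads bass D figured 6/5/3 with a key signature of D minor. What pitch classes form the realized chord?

A third above D in this key is F.
A fifth above D in this key is A.
A sixth above D in this key is Bb.
Together with the bass D, this spells Bb major seventh in first inversion.

D, F, A, Bb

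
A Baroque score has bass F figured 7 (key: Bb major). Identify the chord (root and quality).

The figures 7 indicate a seventh chord in root position.
In root position the bass is the root, so the root is F.
The chord tones are F, A, C, Eb, giving F dominant seventh.

F dominant seventh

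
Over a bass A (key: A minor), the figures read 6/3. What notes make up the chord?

A third above A in this key is C.
A sixth above A in this key is F.
Together with the bass A, this spells F major in first inversion.

A, C, F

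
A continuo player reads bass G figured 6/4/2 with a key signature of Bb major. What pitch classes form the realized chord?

A second above G in this key is A.
A fourth above G in this key is C.
A sixth above G in this key is Eb.
Together with the bass G, this spells A half-diminished seventh in third inversion.

G, A, C, Eb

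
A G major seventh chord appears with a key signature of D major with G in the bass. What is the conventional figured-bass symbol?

7

G is the root of G major seventh, so the chord is in root position.
A seventh chord in root position is figured 7/5/3, conventionally abbreviated 7.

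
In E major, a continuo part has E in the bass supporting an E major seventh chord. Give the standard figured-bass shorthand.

E is the root of E major seventh, so the chord is in root position.
A seventh chord in root position is figured 7/5/3, conventionally abbreviated 7.

7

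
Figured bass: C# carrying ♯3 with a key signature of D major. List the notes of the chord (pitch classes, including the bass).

The written figures ♯3 are shorthand for 5/3: the 5 is implied.
A third above C# in this key is E, raised to E# by the sharp.
A fifth above C# in this key is G.

C#, E#, G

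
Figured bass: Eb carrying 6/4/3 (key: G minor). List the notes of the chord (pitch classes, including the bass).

Eb, G, A, C

A third above Eb in this key is G.
A fourth above Eb in this key is A.
A sixth above Eb in this key is C.
Together with the bass Eb, this spells A half-diminished seventh in second inversion.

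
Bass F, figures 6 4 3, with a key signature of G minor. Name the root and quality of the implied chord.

Bb major seventh

The figures 6 4 3 indicate a seventh chord in second inversion.
In second inversion the root lies a fourth above the bass: a fourth above F in G minor is Bb.
The chord tones are F, A, Bb, D, giving Bb major seventh.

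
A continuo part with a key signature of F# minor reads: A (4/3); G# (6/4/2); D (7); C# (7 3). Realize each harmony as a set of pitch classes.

A (6/4/3): A, C#, D, F#.
G# (6/4/2): G#, A, C#, E.
D (7/5/3): D, F#, A, C#.
C# (7/5/3): C#, E, G#, B.

A, C#, D, F# | G#, A, C#, E | D, F#, A, C# | C#, E, G#, B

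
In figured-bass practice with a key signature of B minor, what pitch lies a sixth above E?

C#

Counting 5 letter steps above E lands on C; in B minor, that letter is C#.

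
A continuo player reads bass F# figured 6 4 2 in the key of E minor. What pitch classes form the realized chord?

A second above F# in this key is G.
A fourth above F# in this key is B.
A sixth above F# in this key is D.
Together with the bass F#, this spells G major seventh in third inversion.

F#, G, B, D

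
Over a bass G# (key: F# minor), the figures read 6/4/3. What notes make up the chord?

A third above G# in this key is B.
A fourth above G# in this key is C#.
A sixth above G# in this key is E.
Together with the bass G#, this spells C# minor seventh in second inversion.

G#, B, C#, E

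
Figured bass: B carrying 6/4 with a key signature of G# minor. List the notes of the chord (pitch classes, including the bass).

A fourth above B in this key is E.
A sixth above B in this key is G#.
Together with the bass B, this spells E major in second inversion.

B, E, G#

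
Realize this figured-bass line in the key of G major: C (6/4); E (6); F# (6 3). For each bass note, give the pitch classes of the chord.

C, F#, A | E, G, C | F#, A, D

C (6/4): C, F#, A.
E (6/3): E, G, C.
F# (6/3): F#, A, D.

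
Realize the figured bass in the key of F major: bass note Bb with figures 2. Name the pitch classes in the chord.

Bb, C, E, G

The written figures 2 are shorthand for 6/4/2: the 6/4 are implied.
A second above Bb in this key is C.
A fourth above Bb in this key is E.
A sixth above Bb in this key is G.
Together with the bass Bb, this spells C dominant seventh in third inversion.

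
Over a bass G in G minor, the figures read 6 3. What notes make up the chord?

G, Bb, Eb

A third above G in this key is Bb.
A sixth above G in this key is Eb.
Together with the bass G, this spells Eb major in first inversion.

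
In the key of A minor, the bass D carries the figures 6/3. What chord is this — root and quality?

The figures 6/3 indicate a triad in first inversion.
In first inversion the root lies a sixth above the bass: a sixth above D in A minor is B.
The chord tones are D, F, B, giving B diminished.

B diminished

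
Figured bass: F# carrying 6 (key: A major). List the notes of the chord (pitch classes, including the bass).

F#, A, D

The written figures 6 are shorthand for 6/3: the 3 is implied.
A third above F# in this key is A.
A sixth above F# in this key is D.
Together with the bass F#, this spells D major in first inversion.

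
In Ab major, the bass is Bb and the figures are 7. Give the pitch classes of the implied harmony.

The written figures 7 are shorthand for 7/5/3: the 5/3 are implied.
A third above Bb in this key is Db.
A fifth above Bb in this key is F.
A seventh above Bb in this key is Ab.
Together with the bass Bb, this spells Bb minor seventh in root position.

Bb, Db, F, Ab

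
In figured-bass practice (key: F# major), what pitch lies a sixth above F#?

D#

Counting 5 letter steps above F# lands on D; in F# major, that letter is D#.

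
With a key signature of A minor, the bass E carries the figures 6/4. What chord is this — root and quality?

A minor

The figures 6/4 indicate a triad in second inversion.
In second inversion the root lies a fourth above the bass: a fourth above E in A minor is A.
The chord tones are E, A, C, giving A minor.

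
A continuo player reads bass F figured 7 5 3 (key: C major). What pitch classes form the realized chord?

A third above F in this key is A.
A fifth above F in this key is C.
A seventh above F in this key is E.
Together with the bass F, this spells F major seventh in root position.

F, A, C, E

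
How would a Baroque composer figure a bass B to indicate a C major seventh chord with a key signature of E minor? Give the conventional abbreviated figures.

4/2

B is the seventh of C major seventh, so the chord is in third inversion.
A seventh chord in third inversion is figured 6/4/2, conventionally abbreviated 4/2.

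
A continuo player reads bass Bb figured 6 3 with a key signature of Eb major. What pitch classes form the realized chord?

Bb, D, G

A third above Bb in this key is D.
A sixth above Bb in this key is G.
Together with the bass Bb, this spells G minor in first inversion.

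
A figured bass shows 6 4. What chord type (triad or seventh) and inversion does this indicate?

triad, second inversion

Intervals of 6/4 above the bass form a triad; the bass is the fifth, so this is second inversion.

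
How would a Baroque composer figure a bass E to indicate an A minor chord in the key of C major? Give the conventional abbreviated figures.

6/4

E is the fifth of A minor, so the chord is in second inversion.
A triad in second inversion is figured 6/4, conventionally abbreviated 6/4.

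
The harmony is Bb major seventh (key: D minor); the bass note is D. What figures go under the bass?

D is the third of Bb major seventh, so the chord is in first inversion.
A seventh chord in first inversion is figured 6/5/3, conventionally abbreviated 6/5.

6/5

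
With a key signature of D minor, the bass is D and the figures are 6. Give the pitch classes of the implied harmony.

D, F, Bb

The written figures 6 are shorthand for 6/3: the 3 is implied.
A third above D in this key is F.
A sixth above D in this key is Bb.
Together with the bass D, this spells Bb major in first inversion.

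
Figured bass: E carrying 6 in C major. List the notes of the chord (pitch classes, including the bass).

E, G, C

The written figures 6 are shorthand for 6/3: the 3 is implied.
A third above E in this key is G.
A sixth above E in this key is C.
Together with the bass E, this spells C major in first inversion.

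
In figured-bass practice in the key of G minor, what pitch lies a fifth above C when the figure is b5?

Gb

Counting 4 letter steps above C lands on G; in G minor, that letter is G.
The b5 figure lowers it a semitone, giving Gb.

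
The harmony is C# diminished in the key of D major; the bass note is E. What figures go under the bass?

E is the third of C# diminished, so the chord is in first inversion.
A triad in first inversion is figured 6/3, conventionally abbreviated 6.

6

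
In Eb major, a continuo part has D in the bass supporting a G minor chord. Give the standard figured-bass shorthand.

6/4

D is the fifth of G minor, so the chord is in second inversion.
A triad in second inversion is figured 6/4, conventionally abbreviated 6/4.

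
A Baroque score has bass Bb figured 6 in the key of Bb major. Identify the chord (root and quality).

G minor

The figures 6 indicate a triad in first inversion.
In first inversion the root lies a sixth above the bass: a sixth above Bb in Bb major is G.
The chord tones are Bb, D, G, giving G minor.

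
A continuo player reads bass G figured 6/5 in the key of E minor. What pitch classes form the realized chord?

G, B, D, E

The written figures 6/5 are shorthand for 6/5/3: the 3 is implied.
A third above G in this key is B.
A fifth above G in this key is D.
A sixth above G in this key is E.
Together with the bass G, this spells E minor seventh in first inversion.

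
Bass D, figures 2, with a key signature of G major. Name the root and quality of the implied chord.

The figures 2 indicate a seventh chord in third inversion.
In third inversion the root lies a second above the bass: a second above D in G major is E.
The chord tones are D, E, G, B, giving E minor seventh.

E minor seventh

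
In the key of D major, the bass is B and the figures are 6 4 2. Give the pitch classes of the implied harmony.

B, C#, E, G

A second above B in this key is C#.
A fourth above B in this key is E.
A sixth above B in this key is G.
Together with the bass B, this spells C# half-diminished seventh in third inversion.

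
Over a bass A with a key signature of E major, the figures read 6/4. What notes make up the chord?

A, D#, F#

A fourth above A in this key is D#.
A sixth above A in this key is F#.
Together with the bass A, this spells D# diminished in second inversion.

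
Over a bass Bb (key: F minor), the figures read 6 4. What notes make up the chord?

Bb, Eb, G

A fourth above Bb in this key is Eb.
A sixth above Bb in this key is G.
Together with the bass Bb, this spells Eb major in second inversion.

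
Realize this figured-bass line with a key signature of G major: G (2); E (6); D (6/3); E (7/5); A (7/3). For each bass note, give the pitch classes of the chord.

G, A, C, E | E, G, C | D, F#, B | E, G, B, D | A, C, E, G

G (6/4/2): G, A, C, E.
E (6/3): E, G, C.
D (6/3): D, F#, B.
E (7/5/3): E, G, B, D.
A (7/5/3): A, C, E, G.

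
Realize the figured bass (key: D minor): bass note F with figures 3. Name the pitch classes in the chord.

F, A, C

The written figures 3 are shorthand for 5/3: the 5 is implied.
A third above F in this key is A.
A fifth above F in this key is C.
Together with the bass F, this spells F major in root position.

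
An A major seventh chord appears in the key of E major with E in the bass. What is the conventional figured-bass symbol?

E is the fifth of A major seventh, so the chord is in second inversion.
A seventh chord in second inversion is figured 6/4/3, conventionally abbreviated 4/3.

4/3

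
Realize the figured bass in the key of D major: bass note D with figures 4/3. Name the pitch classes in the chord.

D, F#, G, B

The written figures 4/3 are shorthand for 6/4/3: the 6 is implied.
A third above D in this key is F#.
A fourth above D in this key is G.
A sixth above D in this key is B.
Together with the bass D, this spells G major seventh in second inversion.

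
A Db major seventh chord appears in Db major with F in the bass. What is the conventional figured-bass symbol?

6/5

F is the third of Db major seventh, so the chord is in first inversion.
A seventh chord in first inversion is figured 6/5/3, conventionally abbreviated 6/5.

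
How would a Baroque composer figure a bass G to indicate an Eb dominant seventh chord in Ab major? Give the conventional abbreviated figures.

6/5

G is the third of Eb dominant seventh, so the chord is in first inversion.
A seventh chord in first inversion is figured 6/5/3, conventionally abbreviated 6/5.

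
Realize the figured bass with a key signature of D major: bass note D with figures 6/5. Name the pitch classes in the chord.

The written figures 6/5 are shorthand for 6/5/3: the 3 is implied.
A third above D in this key is F#.
A fifth above D in this key is A.
A sixth above D in this key is B.
Together with the bass D, this spells B minor seventh in first inversion.

D, F#, A, B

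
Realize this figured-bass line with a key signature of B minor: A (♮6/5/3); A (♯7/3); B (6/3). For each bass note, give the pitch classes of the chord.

A (♮6/5/3): A, C#, E, F.
A (#7/5/3): A, C#, E, G#.
B (6/3): B, D, G.

A, C#, E, F | A, C#, E, G# | B, D, G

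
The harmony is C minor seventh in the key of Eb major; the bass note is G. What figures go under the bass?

4/3

G is the fifth of C minor seventh, so the chord is in second inversion.
A seventh chord in second inversion is figured 6/4/3, conventionally abbreviated 4/3.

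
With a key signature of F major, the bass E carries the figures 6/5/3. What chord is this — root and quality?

C dominant seventh

The figures 6/5/3 indicate a seventh chord in first inversion.
In first inversion the root lies a sixth above the bass: a sixth above E in F major is C.
The chord tones are E, G, Bb, C, giving C dominant seventh.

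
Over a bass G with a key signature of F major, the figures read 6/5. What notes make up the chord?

G, Bb, D, E

The written figures 6/5 are shorthand for 6/5/3: the 3 is implied.
A third above G in this key is Bb.
A fifth above G in this key is D.
A sixth above G in this key is E.
Together with the bass G, this spells E half-diminished seventh in first inversion.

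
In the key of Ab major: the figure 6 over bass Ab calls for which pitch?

Counting 5 letter steps above Ab lands on F; in Ab major, that letter is F.

F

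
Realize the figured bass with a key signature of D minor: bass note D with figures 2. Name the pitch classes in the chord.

D, E, G, Bb

The written figures 2 are shorthand for 6/4/2: the 6/4 are implied.
A second above D in this key is E.
A fourth above D in this key is G.
A sixth above D in this key is Bb.
Together with the bass D, this spells E half-diminished seventh in third inversion.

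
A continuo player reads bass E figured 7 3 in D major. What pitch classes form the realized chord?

The written figures 7 3 are shorthand for 7/5/3: the 5 is implied.
A third above E in this key is G.
A fifth above E in this key is B.
A seventh above E in this key is D.
Together with the bass E, this spells E minor seventh in root position.

E, G, B, D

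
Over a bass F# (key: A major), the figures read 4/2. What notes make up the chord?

The written figures 4/2 are shorthand for 6/4/2: the 6 is implied.
A second above F# in this key is G#.
A fourth above F# in this key is B.
A sixth above F# in this key is D.
Together with the bass F#, this spells G# half-diminished seventh in third inversion.

F#, G#, B, D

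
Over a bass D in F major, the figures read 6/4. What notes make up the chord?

A fourth above D in this key is G.
A sixth above D in this key is Bb.
Together with the bass D, this spells G minor in second inversion.

D, G, Bb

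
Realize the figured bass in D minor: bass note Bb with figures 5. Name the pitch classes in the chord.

The written figures 5 are shorthand for 5/3: the 3 is implied.
A third above Bb in this key is D.
A fifth above Bb in this key is F.
Together with the bass Bb, this spells Bb major in root position.

Bb, D, F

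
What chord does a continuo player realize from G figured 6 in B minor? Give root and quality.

The figures 6 indicate a triad in first inversion.
In first inversion the root lies a sixth above the bass: a sixth above G in B minor is E.
The chord tones are G, B, E, giving E minor.

E minor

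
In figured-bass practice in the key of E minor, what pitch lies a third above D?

Counting 2 letter steps above D lands on F; in E minor, that letter is F#.

F#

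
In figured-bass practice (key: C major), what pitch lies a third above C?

Counting 2 letter steps above C lands on E; in C major, that letter is E.

E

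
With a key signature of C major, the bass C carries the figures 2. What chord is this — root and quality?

D minor seventh

The figures 2 indicate a seventh chord in third inversion.
In third inversion the root lies a second above the bass: a second above C in C major is D.
The chord tones are C, D, F, A, giving D minor seventh.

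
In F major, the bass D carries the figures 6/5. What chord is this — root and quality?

The figures 6/5 indicate a seventh chord in first inversion.
In first inversion the root lies a sixth above the bass: a sixth above D in F major is Bb.
The chord tones are D, F, A, Bb, giving Bb major seventh.

Bb major seventh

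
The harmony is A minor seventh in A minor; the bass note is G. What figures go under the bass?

4/2

G is the seventh of A minor seventh, so the chord is in third inversion.
A seventh chord in third inversion is figured 6/4/2, conventionally abbreviated 4/2.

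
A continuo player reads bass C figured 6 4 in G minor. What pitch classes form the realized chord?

A fourth above C in this key is F.
A sixth above C in this key is A.
Together with the bass C, this spells F major in second inversion.

C, F, A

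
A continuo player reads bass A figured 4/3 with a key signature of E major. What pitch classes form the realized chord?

The written figures 4/3 are shorthand for 6/4/3: the 6 is implied.
A third above A in this key is C#.
A fourth above A in this key is D#.
A sixth above A in this key is F#.
Together with the bass A, this spells D# half-diminished seventh in second inversion.

A, C#, D#, F#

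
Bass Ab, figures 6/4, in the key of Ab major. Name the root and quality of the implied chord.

Db major

The figures 6/4 indicate a triad in second inversion.
In second inversion the root lies a fourth above the bass: a fourth above Ab in Ab major is Db.
The chord tones are Ab, Db, F, giving Db major.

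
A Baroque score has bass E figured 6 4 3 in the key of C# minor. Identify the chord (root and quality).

A major seventh

The figures 6 4 3 indicate a seventh chord in second inversion.
In second inversion the root lies a fourth above the bass: a fourth above E in C# minor is A.
The chord tones are E, G#, A, C#, giving A major seventh.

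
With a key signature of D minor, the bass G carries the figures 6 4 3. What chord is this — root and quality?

The figures 6 4 3 indicate a seventh chord in second inversion.
In second inversion the root lies a fourth above the bass: a fourth above G in D minor is C.
The chord tones are G, Bb, C, E, giving C dominant seventh.

C dominant seventh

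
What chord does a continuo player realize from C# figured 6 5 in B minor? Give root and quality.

A dominant seventh

The figures 6 5 indicate a seventh chord in first inversion.
In first inversion the root lies a sixth above the bass: a sixth above C# in B minor is A.
The chord tones are C#, E, G, A, giving A dominant seventh.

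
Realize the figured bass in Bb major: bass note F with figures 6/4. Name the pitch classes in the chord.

A fourth above F in this key is Bb.
A sixth above F in this key is D.
Together with the bass F, this spells Bb major in second inversion.

F, Bb, D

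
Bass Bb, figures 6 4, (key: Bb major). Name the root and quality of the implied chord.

Eb major

The figures 6 4 indicate a triad in second inversion.
In second inversion the root lies a fourth above the bass: a fourth above Bb in Bb major is Eb.
The chord tones are Bb, Eb, G, giving Eb major.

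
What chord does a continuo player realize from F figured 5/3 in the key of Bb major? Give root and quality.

The figures 5/3 indicate a triad in root position.
In root position the bass is the root, so the root is F.
The chord tones are F, A, C, giving F major.

F major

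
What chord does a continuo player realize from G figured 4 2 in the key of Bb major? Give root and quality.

A half-diminished seventh

The figures 4 2 indicate a seventh chord in third inversion.
In third inversion the root lies a second above the bass: a second above G in Bb major is A.
The chord tones are G, A, C, Eb, giving A half-diminished seventh.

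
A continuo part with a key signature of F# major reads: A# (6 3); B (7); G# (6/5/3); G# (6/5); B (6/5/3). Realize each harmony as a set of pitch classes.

A# (6/3): A#, C#, F#.
B (7/5/3): B, D#, F#, A#.
G# (6/5/3): G#, B, D#, E#.
G# (6/5/3): G#, B, D#, E#.
B (6/5/3): B, D#, F#, G#.

A#, C#, F# | B, D#, F#, A# | G#, B, D#, E# | G#, B, D#, E# | B, D#, F#, G#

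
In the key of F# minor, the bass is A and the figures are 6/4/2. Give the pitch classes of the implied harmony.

A, B, D, F#

A second above A in this key is B.
A fourth above A in this key is D.
A sixth above A in this key is F#.
Together with the bass A, this spells B minor seventh in third inversion.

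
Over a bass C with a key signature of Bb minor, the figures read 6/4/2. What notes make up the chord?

C, Db, F, Ab

A second above C in this key is Db.
A fourth above C in this key is F.
A sixth above C in this key is Ab.
Together with the bass C, this spells Db major seventh in third inversion.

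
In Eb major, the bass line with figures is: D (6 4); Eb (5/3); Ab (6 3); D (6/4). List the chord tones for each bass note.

D (6/4): D, G, Bb.
Eb (5/3): Eb, G, Bb.
Ab (6/3): Ab, C, F.
D (6/4): D, G, Bb.

D, G, Bb | Eb, G, Bb | Ab, C, F | D, G, Bb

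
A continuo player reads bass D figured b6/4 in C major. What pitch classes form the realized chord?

A fourth above D in this key is G.
A sixth above D in this key is B, lowered to Bb by the flat.
Together with the bass D, this spells G minor in second inversion.

D, G, Bb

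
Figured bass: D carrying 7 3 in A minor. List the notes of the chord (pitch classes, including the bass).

D, F, A, C

The written figures 7 3 are shorthand for 7/5/3: the 5 is implied.
A third above D in this key is F.
A fifth above D in this key is A.
A seventh above D in this key is C.
Together with the bass D, this spells D minor seventh in root position.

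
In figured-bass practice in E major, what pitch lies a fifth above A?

Counting 4 letter steps above A lands on E; in E major, that letter is E.

E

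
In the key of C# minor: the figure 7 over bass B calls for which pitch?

Counting 6 letter steps above B lands on A; in C# minor, that letter is A.

A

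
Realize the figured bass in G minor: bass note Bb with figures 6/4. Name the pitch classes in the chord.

A fourth above Bb in this key is Eb.
A sixth above Bb in this key is G.
Together with the bass Bb, this spells Eb major in second inversion.

Bb, Eb, G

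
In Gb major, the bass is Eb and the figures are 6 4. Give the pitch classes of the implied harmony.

Eb, Ab, Cb

A fourth above Eb in this key is Ab.
A sixth above Eb in this key is Cb.
Together with the bass Eb, this spells Ab minor in second inversion.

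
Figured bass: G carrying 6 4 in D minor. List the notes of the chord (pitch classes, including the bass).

G, C, E

A fourth above G in this key is C.
A sixth above G in this key is E.
Together with the bass G, this spells C major in second inversion.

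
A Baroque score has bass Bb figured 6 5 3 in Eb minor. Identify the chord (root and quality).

The figures 6 5 3 indicate a seventh chord in first inversion.
In first inversion the root lies a sixth above the bass: a sixth above Bb in Eb minor is Gb.
The chord tones are Bb, Db, F, Gb, giving Gb major seventh.

Gb major seventh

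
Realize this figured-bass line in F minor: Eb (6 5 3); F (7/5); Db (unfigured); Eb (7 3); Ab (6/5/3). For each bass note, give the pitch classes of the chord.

Eb (6/5/3): Eb, G, Bb, C.
F (7/5/3): F, Ab, C, Eb.
Db (5/3): Db, F, Ab.
Eb (7/5/3): Eb, G, Bb, Db.
Ab (6/5/3): Ab, C, Eb, F.

Eb, G, Bb, C | F, Ab, C, Eb | Db, F, Ab | Eb, G, Bb, Db | Ab, C, Eb, F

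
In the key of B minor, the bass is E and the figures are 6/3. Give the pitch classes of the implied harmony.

A third above E in this key is G.
A sixth above E in this key is C#.
Together with the bass E, this spells C# diminished in first inversion.

E, G, C#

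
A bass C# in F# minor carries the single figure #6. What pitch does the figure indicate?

Counting 5 letter steps above C# lands on A; in F# minor, that letter is A.
The #6 figure raises it a semitone, giving A#.

A#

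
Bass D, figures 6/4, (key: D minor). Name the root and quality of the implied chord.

The figures 6/4 indicate a triad in second inversion.
In second inversion the root lies a fourth above the bass: a fourth above D in D minor is G.
The chord tones are D, G, Bb, giving G minor.

G minor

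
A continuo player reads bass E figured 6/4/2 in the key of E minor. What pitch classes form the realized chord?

E, F#, A, C

A second above E in this key is F#.
A fourth above E in this key is A.
A sixth above E in this key is C.
Together with the bass E, this spells F# half-diminished seventh in third inversion.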